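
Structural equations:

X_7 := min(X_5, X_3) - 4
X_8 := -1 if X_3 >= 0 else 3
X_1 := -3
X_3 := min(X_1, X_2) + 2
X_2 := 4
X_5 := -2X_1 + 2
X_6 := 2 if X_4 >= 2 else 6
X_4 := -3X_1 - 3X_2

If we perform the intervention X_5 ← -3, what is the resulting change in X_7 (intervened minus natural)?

-2

Under do(X_5=-3), the mechanism X_5 := -2X_1 + 2 is discarded; X_5 is fixed at -3.
X_3 = min(X_1, X_2) + 2  [with X_1=-3, X_2=4]  = -1
X_7 = min(X_5, X_3) - 4  [with X_5=-3, X_3=-1]  = -7
Without intervention: X_3 = min(X_1, X_2) + 2  [with X_1=-3, X_2=4]  = -1; X_5 = -2X_1 + 2  [with X_1=-3]  = 8; X_7 = min(X_5, X_3) - 4  [with X_5=8, X_3=-1]  = -5.
Change = -7 − (-5) = -2.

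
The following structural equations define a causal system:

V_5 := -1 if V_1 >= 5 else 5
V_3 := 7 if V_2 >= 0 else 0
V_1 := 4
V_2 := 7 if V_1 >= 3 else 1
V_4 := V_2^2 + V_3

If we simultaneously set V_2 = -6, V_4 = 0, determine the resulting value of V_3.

0

The joint intervention fixes V_2 = -6, V_4 = 0, removing each variable's own equation.
V_3 = 7 if V_2 >= 0 else 0  [with V_2=-6]  = 0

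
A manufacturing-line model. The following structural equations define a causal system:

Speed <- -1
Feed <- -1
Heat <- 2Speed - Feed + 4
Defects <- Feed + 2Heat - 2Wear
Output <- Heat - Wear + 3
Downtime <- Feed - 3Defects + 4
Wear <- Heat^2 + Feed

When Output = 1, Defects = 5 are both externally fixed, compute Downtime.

Setting Output = 1, Defects = 5 by intervention discards those variables' equations.
Downtime = Feed - 3Defects + 4  [with Feed=-1, Defects=5]  = -12

-12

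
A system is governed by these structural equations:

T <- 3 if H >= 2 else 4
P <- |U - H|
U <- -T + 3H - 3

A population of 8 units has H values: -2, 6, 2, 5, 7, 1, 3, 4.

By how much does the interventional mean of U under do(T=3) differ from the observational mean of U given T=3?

do(T=3) breaks T's dependence on H. With T=3 fixed, U across the units is -12, 12, 0, 9, 15, -3, 3, 6, mean 3.75.
Observing T=3 restricts to units where T's equation naturally yields 3: H ∈ {6, 2, 5, 7, 3, 4}. In that subpopulation U = 12, 0, 9, 15, 3, 6, mean 7.5.
Difference = 3.75 − 7.5 = -3.75.

-3.75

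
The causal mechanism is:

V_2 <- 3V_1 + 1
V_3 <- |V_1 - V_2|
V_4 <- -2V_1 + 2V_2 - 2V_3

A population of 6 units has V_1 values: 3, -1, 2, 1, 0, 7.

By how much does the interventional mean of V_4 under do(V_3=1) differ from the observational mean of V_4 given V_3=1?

do(V_3=1) breaks V_3's dependence on V_1. With V_3=1 fixed, V_4 across the units is 12, -4, 8, 4, 0, 28, mean 8.
Observing V_3=1 restricts to units where V_3's equation naturally yields 1: V_1 ∈ {-1, 0}. In that subpopulation V_4 = -4, 0, mean -2.
Difference = 8 − (-2) = 10.

10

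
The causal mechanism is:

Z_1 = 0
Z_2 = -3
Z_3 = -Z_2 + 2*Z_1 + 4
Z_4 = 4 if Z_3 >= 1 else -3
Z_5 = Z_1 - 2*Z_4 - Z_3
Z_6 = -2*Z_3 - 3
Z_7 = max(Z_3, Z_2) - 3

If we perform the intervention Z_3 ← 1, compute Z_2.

-3

Under do(Z_3=1), the mechanism Z_3 = -Z_2 + 2*Z_1 + 4 is discarded; Z_3 is fixed at 1.
Since Z_2 is not a descendant of the intervened variable, it is unaffected.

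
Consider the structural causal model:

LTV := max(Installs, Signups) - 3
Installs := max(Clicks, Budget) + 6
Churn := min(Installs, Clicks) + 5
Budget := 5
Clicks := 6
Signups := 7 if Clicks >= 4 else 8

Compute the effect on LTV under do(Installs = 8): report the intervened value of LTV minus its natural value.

The intervention breaks the incoming arrows to Installs: Installs := max(Clicks, Budget) + 6 no longer applies, and Installs = 8.
Signups = 7 if Clicks >= 4 else 8  [with Clicks=6]  = 7
LTV = max(Installs, Signups) - 3  [with Installs=8, Signups=7]  = 5
Without intervention: Installs = max(Clicks, Budget) + 6  [with Clicks=6, Budget=5]  = 12; Signups = 7 if Clicks >= 4 else 8  [with Clicks=6]  = 7; LTV = max(Installs, Signups) - 3  [with Installs=12, Signups=7]  = 9.
Change = 5 − 9 = -4.

-4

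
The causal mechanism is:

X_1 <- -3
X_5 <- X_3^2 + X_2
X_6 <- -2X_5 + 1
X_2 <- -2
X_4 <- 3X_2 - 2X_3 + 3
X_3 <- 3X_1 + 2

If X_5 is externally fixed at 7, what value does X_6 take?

The intervention breaks the incoming arrows to X_5: X_5 <- X_3^2 + X_2 no longer applies, and X_5 = 7.
X_6 = -2X_5 + 1  [with X_5=7]  = -13

-13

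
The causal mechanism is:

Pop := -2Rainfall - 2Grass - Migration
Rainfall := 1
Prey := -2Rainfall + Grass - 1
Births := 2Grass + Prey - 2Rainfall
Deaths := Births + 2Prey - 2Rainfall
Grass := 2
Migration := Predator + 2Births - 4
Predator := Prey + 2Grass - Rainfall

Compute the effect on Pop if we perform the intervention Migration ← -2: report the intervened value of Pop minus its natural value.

do(Migration=-2) replaces the equation Migration := Predator + 2Births - 4 with the constant Migration = -2.
Pop = -2Rainfall - 2Grass - Migration  [with Rainfall=1, Grass=2, Migration=-2]  = -4
Without intervention: Prey = -2Rainfall + Grass - 1  [with Rainfall=1, Grass=2]  = -1; Predator = Prey + 2Grass - Rainfall  [with Prey=-1, Grass=2, Rainfall=1]  = 2; Births = 2Grass + Prey - 2Rainfall  [with Grass=2, Prey=-1, Rainfall=1]  = 1; Migration = Predator + 2Births - 4  [with Predator=2, Births=1]  = 0; Pop = -2Rainfall - 2Grass - Migration  [with Rainfall=1, Grass=2, Migration=0]  = -6.
Change = -4 − (-6) = 2.

2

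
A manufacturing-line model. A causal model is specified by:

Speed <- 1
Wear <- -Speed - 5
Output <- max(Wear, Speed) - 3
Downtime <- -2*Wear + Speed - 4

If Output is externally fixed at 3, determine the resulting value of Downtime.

9

The intervention breaks the incoming arrows to Output: Output <- max(Wear, Speed) - 3 no longer applies, and Output = 3.
Downtime is not downstream of the intervention, so its value is determined by the original equations.
Wear = -Speed - 5  [with Speed=1]  = -6
Downtime = -2*Wear + Speed - 4  [with Wear=-6, Speed=1]  = 9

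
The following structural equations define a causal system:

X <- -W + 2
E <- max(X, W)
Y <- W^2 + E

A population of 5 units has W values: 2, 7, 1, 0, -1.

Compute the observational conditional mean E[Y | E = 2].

E[Y|E=2] averages over only the 2 units with E=2 (W = 2, 0): Y = 6, 2, mean 4.

4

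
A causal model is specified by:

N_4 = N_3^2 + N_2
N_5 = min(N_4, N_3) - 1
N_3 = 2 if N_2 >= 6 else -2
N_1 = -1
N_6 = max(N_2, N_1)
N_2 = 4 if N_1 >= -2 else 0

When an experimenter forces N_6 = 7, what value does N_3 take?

-2

do(N_6=7) replaces the equation N_6 = max(N_2, N_1) with the constant N_6 = 7.
N_3 is not downstream of the intervention, so its value is determined by the original equations.
N_2 = 4 if N_1 >= -2 else 0  [with N_1=-1]  = 4
N_3 = 2 if N_2 >= 6 else -2  [with N_2=4]  = -2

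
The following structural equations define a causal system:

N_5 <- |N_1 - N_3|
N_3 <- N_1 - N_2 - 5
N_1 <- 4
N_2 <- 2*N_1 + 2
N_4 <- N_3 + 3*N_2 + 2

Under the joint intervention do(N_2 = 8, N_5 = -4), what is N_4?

17

The joint intervention fixes N_2 = 8, N_5 = -4, removing each variable's own equation.
N_3 = N_1 - N_2 - 5  [with N_1=4, N_2=8]  = -9
N_4 = N_3 + 3*N_2 + 2  [with N_3=-9, N_2=8]  = 17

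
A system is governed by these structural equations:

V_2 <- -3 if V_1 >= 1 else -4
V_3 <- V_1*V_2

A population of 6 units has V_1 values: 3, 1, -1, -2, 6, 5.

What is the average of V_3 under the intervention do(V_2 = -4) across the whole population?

-8

do(V_2=-4) breaks V_2's dependence on V_1. With V_2=-4 fixed, V_3 across the units is -12, -4, 4, 8, -24, -20, mean -8.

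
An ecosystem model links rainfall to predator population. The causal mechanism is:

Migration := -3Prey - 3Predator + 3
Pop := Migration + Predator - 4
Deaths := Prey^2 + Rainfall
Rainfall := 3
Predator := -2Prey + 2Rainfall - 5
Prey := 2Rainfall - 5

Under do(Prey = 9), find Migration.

27

do(Prey=9) replaces the equation Prey := 2Rainfall - 5 with the constant Prey = 9.
Predator = -2Prey + 2Rainfall - 5  [with Prey=9, Rainfall=3]  = -17
Migration = -3Prey - 3Predator + 3  [with Prey=9, Predator=-17]  = 27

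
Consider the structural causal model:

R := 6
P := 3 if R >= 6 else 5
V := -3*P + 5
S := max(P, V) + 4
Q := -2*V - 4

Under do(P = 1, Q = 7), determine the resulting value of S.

The joint intervention fixes P = 1, Q = 7, removing each variable's own equation.
V = -3*P + 5  [with P=1]  = 2
S = max(P, V) + 4  [with P=1, V=2]  = 6

6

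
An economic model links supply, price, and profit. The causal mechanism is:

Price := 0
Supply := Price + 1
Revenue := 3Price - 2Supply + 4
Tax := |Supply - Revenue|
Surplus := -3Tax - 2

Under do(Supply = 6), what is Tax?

14

Under do(Supply=6), the mechanism Supply := Price + 1 is discarded; Supply is fixed at 6.
Revenue = 3Price - 2Supply + 4  [with Price=0, Supply=6]  = -8
Tax = |Supply - Revenue|  [with Supply=6, Revenue=-8]  = 14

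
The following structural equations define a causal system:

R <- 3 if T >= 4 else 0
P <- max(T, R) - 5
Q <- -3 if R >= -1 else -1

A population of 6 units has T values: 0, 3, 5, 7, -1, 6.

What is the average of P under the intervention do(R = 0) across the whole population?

-1.5

The intervention sets R=0 in all 6 units regardless of T. Recomputing P per unit gives -5, -2, 0, 2, -5, 1; average -1.5.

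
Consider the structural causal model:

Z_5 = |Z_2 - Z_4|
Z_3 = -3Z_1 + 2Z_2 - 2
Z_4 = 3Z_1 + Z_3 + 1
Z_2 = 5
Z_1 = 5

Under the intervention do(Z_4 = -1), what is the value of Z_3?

-7

Under do(Z_4=-1), the mechanism Z_4 = 3Z_1 + Z_3 + 1 is discarded; Z_4 is fixed at -1.
Since Z_3 is not a descendant of the intervened variable, it is unaffected.
Z_3 = -3Z_1 + 2Z_2 - 2  [with Z_1=5, Z_2=5]  = -7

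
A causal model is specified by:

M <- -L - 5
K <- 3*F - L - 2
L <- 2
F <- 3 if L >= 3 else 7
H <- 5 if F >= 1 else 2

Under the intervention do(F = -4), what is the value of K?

-16

The intervention breaks the incoming arrows to F: F <- 3 if L >= 3 else 7 no longer applies, and F = -4.
K = 3*F - L - 2  [with F=-4, L=2]  = -16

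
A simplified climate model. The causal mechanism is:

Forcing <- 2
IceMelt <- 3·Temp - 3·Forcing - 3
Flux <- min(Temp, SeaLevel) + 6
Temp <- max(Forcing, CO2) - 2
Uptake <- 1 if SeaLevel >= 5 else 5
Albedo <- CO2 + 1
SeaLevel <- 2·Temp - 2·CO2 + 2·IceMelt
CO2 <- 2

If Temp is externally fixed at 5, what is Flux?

The intervention breaks the incoming arrows to Temp: Temp <- max(Forcing, CO2) - 2 no longer applies, and Temp = 5.
IceMelt = 3·Temp - 3·Forcing - 3  [with Temp=5, Forcing=2]  = 6
SeaLevel = 2·Temp - 2·CO2 + 2·IceMelt  [with Temp=5, CO2=2, IceMelt=6]  = 18
Flux = min(Temp, SeaLevel) + 6  [with Temp=5, SeaLevel=18]  = 11

11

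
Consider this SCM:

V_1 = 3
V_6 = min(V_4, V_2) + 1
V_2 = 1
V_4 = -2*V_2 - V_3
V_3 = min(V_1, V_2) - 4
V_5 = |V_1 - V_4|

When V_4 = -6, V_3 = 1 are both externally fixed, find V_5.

The joint intervention fixes V_4 = -6, V_3 = 1, removing each variable's own equation.
V_5 = |V_1 - V_4|  [with V_1=3, V_4=-6]  = 9

9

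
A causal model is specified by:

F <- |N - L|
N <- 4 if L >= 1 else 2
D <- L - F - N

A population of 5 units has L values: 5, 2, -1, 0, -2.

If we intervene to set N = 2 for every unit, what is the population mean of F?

Under do(N=2), N's equation is replaced by N=2 for every unit. Per-unit F: 3, 0, 3, 2, 4. Mean = 2.4.

2.4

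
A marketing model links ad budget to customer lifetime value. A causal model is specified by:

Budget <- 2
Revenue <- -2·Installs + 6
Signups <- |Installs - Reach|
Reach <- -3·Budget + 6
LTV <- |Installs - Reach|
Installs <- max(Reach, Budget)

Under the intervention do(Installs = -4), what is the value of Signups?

4

The intervention breaks the incoming arrows to Installs: Installs <- max(Reach, Budget) no longer applies, and Installs = -4.
Reach = -3·Budget + 6  [with Budget=2]  = 0
Signups = |Installs - Reach|  [with Installs=-4, Reach=0]  = 4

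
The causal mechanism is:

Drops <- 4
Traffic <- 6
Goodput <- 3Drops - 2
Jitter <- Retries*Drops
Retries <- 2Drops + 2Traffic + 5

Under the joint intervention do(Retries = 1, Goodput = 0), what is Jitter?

4

The joint intervention fixes Retries = 1, Goodput = 0, removing each variable's own equation.
Jitter = Retries*Drops  [with Retries=1, Drops=4]  = 4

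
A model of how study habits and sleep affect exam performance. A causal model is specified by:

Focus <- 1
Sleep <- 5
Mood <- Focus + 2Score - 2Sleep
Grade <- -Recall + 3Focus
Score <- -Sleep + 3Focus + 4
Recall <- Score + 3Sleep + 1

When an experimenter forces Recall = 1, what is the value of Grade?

The intervention breaks the incoming arrows to Recall: Recall <- Score + 3Sleep + 1 no longer applies, and Recall = 1.
Grade = -Recall + 3Focus  [with Recall=1, Focus=1]  = 2

2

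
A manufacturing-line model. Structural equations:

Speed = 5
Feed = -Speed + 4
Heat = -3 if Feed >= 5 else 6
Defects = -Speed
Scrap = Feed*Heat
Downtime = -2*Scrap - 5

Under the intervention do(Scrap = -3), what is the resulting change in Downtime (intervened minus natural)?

The intervention breaks the incoming arrows to Scrap: Scrap = Feed*Heat no longer applies, and Scrap = -3.
Downtime = -2*Scrap - 5  [with Scrap=-3]  = 1
Without intervention: Feed = -Speed + 4  [with Speed=5]  = -1; Heat = -3 if Feed >= 5 else 6  [with Feed=-1]  = 6; Scrap = Feed*Heat  [with Feed=-1, Heat=6]  = -6; Downtime = -2*Scrap - 5  [with Scrap=-6]  = 7.
Change = 1 − 7 = -6.

-6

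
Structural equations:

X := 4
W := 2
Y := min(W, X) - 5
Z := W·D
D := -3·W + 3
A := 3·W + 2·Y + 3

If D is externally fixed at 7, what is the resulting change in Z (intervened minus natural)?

20

Intervening sets D = 7 and removes its equation (D := -3·W + 3).
Z = W·D  [with W=2, D=7]  = 14
Without intervention: D = -3·W + 3  [with W=2]  = -3; Z = W·D  [with W=2, D=-3]  = -6.
Change = 14 − (-6) = 20.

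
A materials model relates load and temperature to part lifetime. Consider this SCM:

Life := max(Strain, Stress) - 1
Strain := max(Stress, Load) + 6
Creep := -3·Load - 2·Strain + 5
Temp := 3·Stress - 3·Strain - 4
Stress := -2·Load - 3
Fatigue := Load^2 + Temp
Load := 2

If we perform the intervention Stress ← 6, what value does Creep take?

do(Stress=6) replaces the equation Stress := -2·Load - 3 with the constant Stress = 6.
Strain = max(Stress, Load) + 6  [with Stress=6, Load=2]  = 12
Creep = -3·Load - 2·Strain + 5  [with Load=2, Strain=12]  = -25

-25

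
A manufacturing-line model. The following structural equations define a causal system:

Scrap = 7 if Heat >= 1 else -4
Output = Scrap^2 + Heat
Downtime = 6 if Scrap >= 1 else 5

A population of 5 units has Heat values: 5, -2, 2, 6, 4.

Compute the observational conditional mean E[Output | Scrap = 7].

53.25

Conditioning on Scrap=7 selects the 4 unit(s) with Heat ∈ {5, 2, 6, 4}. Their Output values: 54, 51, 55, 53. Mean = 53.25.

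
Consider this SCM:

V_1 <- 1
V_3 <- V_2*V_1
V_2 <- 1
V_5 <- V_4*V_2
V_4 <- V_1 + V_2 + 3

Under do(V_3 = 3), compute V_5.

do(V_3=3) replaces the equation V_3 <- V_2*V_1 with the constant V_3 = 3.
V_5 is not downstream of the intervention, so its value is determined by the original equations.
V_4 = V_1 + V_2 + 3  [with V_1=1, V_2=1]  = 5
V_5 = V_4*V_2  [with V_4=5, V_2=1]  = 5

5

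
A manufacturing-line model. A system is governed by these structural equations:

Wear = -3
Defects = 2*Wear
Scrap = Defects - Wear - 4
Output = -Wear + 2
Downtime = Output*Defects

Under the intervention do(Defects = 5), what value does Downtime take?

do(Defects=5) replaces the equation Defects = 2*Wear with the constant Defects = 5.
Output = -Wear + 2  [with Wear=-3]  = 5
Downtime = Output*Defects  [with Output=5, Defects=5]  = 25

25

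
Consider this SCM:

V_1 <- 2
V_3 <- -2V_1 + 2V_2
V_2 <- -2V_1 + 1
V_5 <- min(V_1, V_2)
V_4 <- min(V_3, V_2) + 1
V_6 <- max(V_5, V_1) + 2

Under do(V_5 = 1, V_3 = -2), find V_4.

Under do(V_5 = 1, V_3 = -2), each intervened variable's structural equation is replaced by its fixed value.
V_2 = -2V_1 + 1  [with V_1=2]  = -3
V_4 = min(V_3, V_2) + 1  [with V_3=-2, V_2=-3]  = -2

-2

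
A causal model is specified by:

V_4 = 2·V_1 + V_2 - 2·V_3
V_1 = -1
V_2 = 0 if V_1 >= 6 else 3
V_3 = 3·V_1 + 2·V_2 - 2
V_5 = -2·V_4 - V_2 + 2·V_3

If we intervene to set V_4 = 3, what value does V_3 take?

Under do(V_4=3), the mechanism V_4 = 2·V_1 + V_2 - 2·V_3 is discarded; V_4 is fixed at 3.
Since V_3 is not a descendant of the intervened variable, it is unaffected.
V_2 = 0 if V_1 >= 6 else 3  [with V_1=-1]  = 3
V_3 = 3·V_1 + 2·V_2 - 2  [with V_1=-1, V_2=3]  = 1

1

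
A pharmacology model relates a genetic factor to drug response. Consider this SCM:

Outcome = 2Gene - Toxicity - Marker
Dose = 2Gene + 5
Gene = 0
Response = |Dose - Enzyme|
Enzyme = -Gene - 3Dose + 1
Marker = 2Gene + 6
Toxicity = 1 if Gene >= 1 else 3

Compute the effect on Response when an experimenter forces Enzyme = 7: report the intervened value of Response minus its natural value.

do(Enzyme=7) replaces the equation Enzyme = -Gene - 3Dose + 1 with the constant Enzyme = 7.
Dose = 2Gene + 5  [with Gene=0]  = 5
Response = |Dose - Enzyme|  [with Dose=5, Enzyme=7]  = 2
Without intervention: Dose = 2Gene + 5  [with Gene=0]  = 5; Enzyme = -Gene - 3Dose + 1  [with Gene=0, Dose=5]  = -14; Response = |Dose - Enzyme|  [with Dose=5, Enzyme=-14]  = 19.
Change = 2 − 19 = -17.

-17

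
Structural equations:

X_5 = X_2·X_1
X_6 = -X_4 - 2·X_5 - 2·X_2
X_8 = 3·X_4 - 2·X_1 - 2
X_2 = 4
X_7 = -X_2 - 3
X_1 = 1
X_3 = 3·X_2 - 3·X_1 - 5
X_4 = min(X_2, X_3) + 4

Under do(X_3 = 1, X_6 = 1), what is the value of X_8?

11

Setting X_3 = 1, X_6 = 1 by intervention discards those variables' equations.
X_4 = min(X_2, X_3) + 4  [with X_2=4, X_3=1]  = 5
X_8 = 3·X_4 - 2·X_1 - 2  [with X_4=5, X_1=1]  = 11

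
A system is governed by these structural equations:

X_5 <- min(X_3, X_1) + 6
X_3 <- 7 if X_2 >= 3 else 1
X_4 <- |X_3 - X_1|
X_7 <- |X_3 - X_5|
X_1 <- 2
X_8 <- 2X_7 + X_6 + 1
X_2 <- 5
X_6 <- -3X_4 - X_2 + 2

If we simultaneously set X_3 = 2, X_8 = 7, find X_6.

-3

Under do(X_3 = 2, X_8 = 7), each intervened variable's structural equation is replaced by its fixed value.
X_4 = |X_3 - X_1|  [with X_3=2, X_1=2]  = 0
X_6 = -3X_4 - X_2 + 2  [with X_4=0, X_2=5]  = -3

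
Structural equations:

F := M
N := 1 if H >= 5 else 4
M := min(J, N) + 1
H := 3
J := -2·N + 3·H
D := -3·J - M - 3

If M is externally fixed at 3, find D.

-9

Intervening sets M = 3 and removes its equation (M := min(J, N) + 1).
N = 1 if H >= 5 else 4  [with H=3]  = 4
J = -2·N + 3·H  [with N=4, H=3]  = 1
D = -3·J - M - 3  [with J=1, M=3]  = -9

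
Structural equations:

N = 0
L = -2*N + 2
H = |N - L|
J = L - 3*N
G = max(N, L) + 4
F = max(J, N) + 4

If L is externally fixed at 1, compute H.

The intervention breaks the incoming arrows to L: L = -2*N + 2 no longer applies, and L = 1.
H = |N - L|  [with N=0, L=1]  = 1

1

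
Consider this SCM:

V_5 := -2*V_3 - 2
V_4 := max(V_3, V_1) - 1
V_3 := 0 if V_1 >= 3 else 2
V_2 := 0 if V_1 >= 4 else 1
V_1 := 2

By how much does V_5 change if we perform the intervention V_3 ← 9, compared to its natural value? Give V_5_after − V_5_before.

do(V_3=9) replaces the equation V_3 := 0 if V_1 >= 3 else 2 with the constant V_3 = 9.
V_5 = -2*V_3 - 2  [with V_3=9]  = -20
Without intervention: V_3 = 0 if V_1 >= 3 else 2  [with V_1=2]  = 2; V_5 = -2*V_3 - 2  [with V_3=2]  = -6.
Change = -20 − (-6) = -14.

-14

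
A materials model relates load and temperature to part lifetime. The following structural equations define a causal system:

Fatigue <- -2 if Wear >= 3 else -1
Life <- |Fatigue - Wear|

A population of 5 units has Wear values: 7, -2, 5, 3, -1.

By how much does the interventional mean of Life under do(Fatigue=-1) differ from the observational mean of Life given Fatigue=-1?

3.3

Every unit gets Fatigue=-1 under the intervention. Life values become 8, 1, 6, 4, 0; E[Life|do(Fatigue=-1)] = 3.8.
Conditioning on Fatigue=-1 selects the 2 unit(s) with Wear ∈ {-2, -1}. Their Life values: 1, 0. Mean = 0.5.
Difference = 3.8 − 0.5 = 3.3.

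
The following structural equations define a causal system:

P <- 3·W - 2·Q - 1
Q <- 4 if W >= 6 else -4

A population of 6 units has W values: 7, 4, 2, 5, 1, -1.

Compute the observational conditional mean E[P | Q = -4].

13.6

E[P|Q=-4] averages over only the 5 units with Q=-4 (W = 4, 2, 5, 1, -1): P = 19, 13, 22, 10, 4, mean 13.6.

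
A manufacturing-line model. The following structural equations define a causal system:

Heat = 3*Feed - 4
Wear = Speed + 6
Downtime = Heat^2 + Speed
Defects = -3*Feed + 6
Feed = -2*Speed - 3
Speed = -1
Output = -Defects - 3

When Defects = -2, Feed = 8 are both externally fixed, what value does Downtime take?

Setting Defects = -2, Feed = 8 by intervention discards those variables' equations.
Heat = 3*Feed - 4  [with Feed=8]  = 20
Downtime = Heat^2 + Speed  [with Heat=20, Speed=-1]  = 399

399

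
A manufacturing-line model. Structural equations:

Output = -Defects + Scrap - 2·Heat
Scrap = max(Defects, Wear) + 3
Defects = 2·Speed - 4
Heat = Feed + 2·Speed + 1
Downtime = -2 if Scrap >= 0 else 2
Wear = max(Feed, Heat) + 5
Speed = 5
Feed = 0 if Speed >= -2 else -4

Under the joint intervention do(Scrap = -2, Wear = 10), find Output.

Under do(Scrap = -2, Wear = 10), each intervened variable's structural equation is replaced by its fixed value.
Feed = 0 if Speed >= -2 else -4  [with Speed=5]  = 0
Heat = Feed + 2·Speed + 1  [with Feed=0, Speed=5]  = 11
Defects = 2·Speed - 4  [with Speed=5]  = 6
Output = -Defects + Scrap - 2·Heat  [with Defects=6, Scrap=-2, Heat=11]  = -30

-30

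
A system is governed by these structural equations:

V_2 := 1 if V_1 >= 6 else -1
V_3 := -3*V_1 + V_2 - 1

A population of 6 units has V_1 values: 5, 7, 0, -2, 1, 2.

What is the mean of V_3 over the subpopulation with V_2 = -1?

E[V_3|V_2=-1] averages over only the 5 units with V_2=-1 (V_1 = 5, 0, -2, 1, 2): V_3 = -17, -2, 4, -5, -8, mean -5.6.

-5.6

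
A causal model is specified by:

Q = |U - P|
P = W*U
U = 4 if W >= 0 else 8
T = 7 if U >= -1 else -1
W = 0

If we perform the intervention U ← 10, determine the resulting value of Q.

10

do(U=10) replaces the equation U = 4 if W >= 0 else 8 with the constant U = 10.
P = W*U  [with W=0, U=10]  = 0
Q = |U - P|  [with U=10, P=0]  = 10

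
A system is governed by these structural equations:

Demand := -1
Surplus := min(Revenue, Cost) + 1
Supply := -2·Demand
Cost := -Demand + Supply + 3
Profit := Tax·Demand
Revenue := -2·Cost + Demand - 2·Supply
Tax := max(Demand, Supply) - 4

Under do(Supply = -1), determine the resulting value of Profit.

5

Under do(Supply=-1), the mechanism Supply := -2·Demand is discarded; Supply is fixed at -1.
Tax = max(Demand, Supply) - 4  [with Demand=-1, Supply=-1]  = -5
Profit = Tax·Demand  [with Tax=-5, Demand=-1]  = 5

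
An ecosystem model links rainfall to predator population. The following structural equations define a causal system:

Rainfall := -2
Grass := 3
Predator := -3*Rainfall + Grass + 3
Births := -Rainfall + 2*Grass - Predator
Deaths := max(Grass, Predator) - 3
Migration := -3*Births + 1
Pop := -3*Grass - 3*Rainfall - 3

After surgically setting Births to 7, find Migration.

Under do(Births=7), the mechanism Births := -Rainfall + 2*Grass - Predator is discarded; Births is fixed at 7.
Migration = -3*Births + 1  [with Births=7]  = -20

-20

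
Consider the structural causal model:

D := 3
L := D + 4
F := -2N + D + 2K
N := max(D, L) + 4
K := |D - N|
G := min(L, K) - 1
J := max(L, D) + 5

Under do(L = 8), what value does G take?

7

do(L=8) replaces the equation L := D + 4 with the constant L = 8.
N = max(D, L) + 4  [with D=3, L=8]  = 12
K = |D - N|  [with D=3, N=12]  = 9
G = min(L, K) - 1  [with L=8, K=9]  = 7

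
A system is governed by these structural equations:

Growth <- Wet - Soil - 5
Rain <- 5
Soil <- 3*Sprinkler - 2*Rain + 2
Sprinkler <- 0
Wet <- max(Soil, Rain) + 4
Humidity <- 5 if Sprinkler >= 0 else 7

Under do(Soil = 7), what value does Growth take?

-1

do(Soil=7) replaces the equation Soil <- 3*Sprinkler - 2*Rain + 2 with the constant Soil = 7.
Wet = max(Soil, Rain) + 4  [with Soil=7, Rain=5]  = 11
Growth = Wet - Soil - 5  [with Wet=11, Soil=7]  = -1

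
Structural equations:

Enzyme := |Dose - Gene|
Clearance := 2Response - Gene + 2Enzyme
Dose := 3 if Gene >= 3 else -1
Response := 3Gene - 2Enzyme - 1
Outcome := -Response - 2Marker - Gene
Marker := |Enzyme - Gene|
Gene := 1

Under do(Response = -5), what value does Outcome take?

2

Under do(Response=-5), the mechanism Response := 3Gene - 2Enzyme - 1 is discarded; Response is fixed at -5.
Dose = 3 if Gene >= 3 else -1  [with Gene=1]  = -1
Enzyme = |Dose - Gene|  [with Dose=-1, Gene=1]  = 2
Marker = |Enzyme - Gene|  [with Enzyme=2, Gene=1]  = 1
Outcome = -Response - 2Marker - Gene  [with Response=-5, Marker=1, Gene=1]  = 2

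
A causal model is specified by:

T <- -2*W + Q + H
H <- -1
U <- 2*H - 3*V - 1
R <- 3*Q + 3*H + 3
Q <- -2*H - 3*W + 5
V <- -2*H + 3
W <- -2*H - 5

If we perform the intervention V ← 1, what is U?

The intervention breaks the incoming arrows to V: V <- -2*H + 3 no longer applies, and V = 1.
U = 2*H - 3*V - 1  [with H=-1, V=1]  = -6

-6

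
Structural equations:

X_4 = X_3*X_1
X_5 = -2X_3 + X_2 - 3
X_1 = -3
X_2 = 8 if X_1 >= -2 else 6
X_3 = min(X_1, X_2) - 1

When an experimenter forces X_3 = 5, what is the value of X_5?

-7

do(X_3=5) replaces the equation X_3 = min(X_1, X_2) - 1 with the constant X_3 = 5.
X_2 = 8 if X_1 >= -2 else 6  [with X_1=-3]  = 6
X_5 = -2X_3 + X_2 - 3  [with X_3=5, X_2=6]  = -7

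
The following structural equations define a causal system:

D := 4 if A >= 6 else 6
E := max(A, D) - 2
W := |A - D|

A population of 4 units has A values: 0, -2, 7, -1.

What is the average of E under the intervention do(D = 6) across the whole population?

4.25

Under do(D=6), D's equation is replaced by D=6 for every unit. Per-unit E: 4, 4, 5, 4. Mean = 4.25.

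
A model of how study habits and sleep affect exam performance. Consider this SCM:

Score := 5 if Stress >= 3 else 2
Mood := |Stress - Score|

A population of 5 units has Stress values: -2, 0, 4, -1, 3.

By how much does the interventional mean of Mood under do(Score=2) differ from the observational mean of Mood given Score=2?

-0.6

Every unit gets Score=2 under the intervention. Mood values become 4, 2, 2, 3, 1; E[Mood|do(Score=2)] = 2.4.
Conditioning on Score=2 selects the 3 unit(s) with Stress ∈ {-2, 0, -1}. Their Mood values: 4, 2, 3. Mean = 3.
Difference = 2.4 − 3 = -0.6.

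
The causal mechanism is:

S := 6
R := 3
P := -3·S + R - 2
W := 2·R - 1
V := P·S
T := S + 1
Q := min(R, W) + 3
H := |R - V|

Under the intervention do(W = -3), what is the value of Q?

0

The intervention breaks the incoming arrows to W: W := 2·R - 1 no longer applies, and W = -3.
Q = min(R, W) + 3  [with R=3, W=-3]  = 0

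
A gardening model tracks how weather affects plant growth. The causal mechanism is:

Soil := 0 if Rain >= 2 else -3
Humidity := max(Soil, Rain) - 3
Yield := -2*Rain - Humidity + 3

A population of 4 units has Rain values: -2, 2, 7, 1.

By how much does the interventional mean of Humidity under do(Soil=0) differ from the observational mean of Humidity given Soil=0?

-2

The intervention sets Soil=0 in all 4 units regardless of Rain. Recomputing Humidity per unit gives -3, -1, 4, -2; average -0.5.
E[Humidity|Soil=0] averages over only the 2 units with Soil=0 (Rain = 2, 7): Humidity = -1, 4, mean 1.5.
Difference = -0.5 − 1.5 = -2.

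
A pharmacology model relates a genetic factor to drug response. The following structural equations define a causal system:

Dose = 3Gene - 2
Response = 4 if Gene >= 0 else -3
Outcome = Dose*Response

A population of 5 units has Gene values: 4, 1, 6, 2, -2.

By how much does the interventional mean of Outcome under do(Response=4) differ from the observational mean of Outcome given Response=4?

Every unit gets Response=4 under the intervention. Outcome values become 40, 4, 64, 16, -32; E[Outcome|do(Response=4)] = 18.4.
Observing Response=4 restricts to units where Response's equation naturally yields 4: Gene ∈ {4, 1, 6, 2}. In that subpopulation Outcome = 40, 4, 64, 16, mean 31.
Difference = 18.4 − 31 = -12.6.

-12.6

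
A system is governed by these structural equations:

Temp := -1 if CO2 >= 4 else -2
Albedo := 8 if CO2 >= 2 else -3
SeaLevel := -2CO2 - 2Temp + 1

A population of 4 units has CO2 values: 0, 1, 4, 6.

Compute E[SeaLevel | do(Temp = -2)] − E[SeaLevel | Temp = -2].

-4.5

The intervention sets Temp=-2 in all 4 units regardless of CO2. Recomputing SeaLevel per unit gives 5, 3, -3, -7; average -0.5.
E[SeaLevel|Temp=-2] averages over only the 2 units with Temp=-2 (CO2 = 0, 1): SeaLevel = 5, 3, mean 4.
Difference = -0.5 − 4 = -4.5.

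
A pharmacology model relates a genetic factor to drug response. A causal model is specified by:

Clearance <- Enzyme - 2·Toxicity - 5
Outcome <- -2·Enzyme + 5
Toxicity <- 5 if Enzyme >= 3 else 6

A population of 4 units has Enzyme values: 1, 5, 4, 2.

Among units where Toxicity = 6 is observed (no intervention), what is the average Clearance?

E[Clearance|Toxicity=6] averages over only the 2 units with Toxicity=6 (Enzyme = 1, 2): Clearance = -16, -15, mean -15.5.

-15.5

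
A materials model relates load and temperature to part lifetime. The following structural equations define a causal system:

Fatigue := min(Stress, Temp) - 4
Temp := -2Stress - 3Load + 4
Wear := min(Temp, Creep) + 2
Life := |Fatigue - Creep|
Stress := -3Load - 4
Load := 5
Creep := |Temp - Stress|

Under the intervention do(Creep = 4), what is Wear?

Intervening sets Creep = 4 and removes its equation (Creep := |Temp - Stress|).
Stress = -3Load - 4  [with Load=5]  = -19
Temp = -2Stress - 3Load + 4  [with Stress=-19, Load=5]  = 27
Wear = min(Temp, Creep) + 2  [with Temp=27, Creep=4]  = 6

6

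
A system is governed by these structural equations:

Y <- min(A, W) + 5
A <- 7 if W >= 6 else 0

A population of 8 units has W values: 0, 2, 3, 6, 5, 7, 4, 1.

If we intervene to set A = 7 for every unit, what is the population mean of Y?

8.5

Under do(A=7), A's equation is replaced by A=7 for every unit. Per-unit Y: 5, 7, 8, 11, 10, 12, 9, 6. Mean = 8.5.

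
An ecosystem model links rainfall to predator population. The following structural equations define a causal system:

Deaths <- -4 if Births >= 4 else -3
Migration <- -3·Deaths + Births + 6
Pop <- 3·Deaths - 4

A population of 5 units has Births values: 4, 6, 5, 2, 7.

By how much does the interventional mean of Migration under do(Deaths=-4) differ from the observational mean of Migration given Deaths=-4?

Under do(Deaths=-4), Deaths's equation is replaced by Deaths=-4 for every unit. Per-unit Migration: 22, 24, 23, 20, 25. Mean = 22.8.
Observing Deaths=-4 restricts to units where Deaths's equation naturally yields -4: Births ∈ {4, 6, 5, 7}. In that subpopulation Migration = 22, 24, 23, 25, mean 23.5.
Difference = 22.8 − 23.5 = -0.7.

-0.7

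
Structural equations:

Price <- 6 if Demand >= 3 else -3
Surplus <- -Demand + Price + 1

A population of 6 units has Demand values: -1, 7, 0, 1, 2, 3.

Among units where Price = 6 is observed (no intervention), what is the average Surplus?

2

Observing Price=6 restricts to units where Price's equation naturally yields 6: Demand ∈ {7, 3}. In that subpopulation Surplus = 0, 4, mean 2.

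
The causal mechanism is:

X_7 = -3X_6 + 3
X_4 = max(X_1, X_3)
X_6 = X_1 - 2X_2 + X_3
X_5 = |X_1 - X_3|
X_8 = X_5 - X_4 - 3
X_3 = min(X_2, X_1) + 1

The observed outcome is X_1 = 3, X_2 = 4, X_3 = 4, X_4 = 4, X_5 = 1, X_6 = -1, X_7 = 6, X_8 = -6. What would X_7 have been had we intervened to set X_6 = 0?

3

Intervening sets X_6 = 0 and removes its equation (X_6 = X_1 - 2X_2 + X_3).
X_7 = -3X_6 + 3  [with X_6=0]  = 3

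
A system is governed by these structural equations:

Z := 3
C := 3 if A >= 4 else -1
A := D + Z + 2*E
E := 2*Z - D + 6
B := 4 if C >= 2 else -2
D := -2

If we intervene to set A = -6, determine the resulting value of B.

-2

Under do(A=-6), the mechanism A := D + Z + 2*E is discarded; A is fixed at -6.
C = 3 if A >= 4 else -1  [with A=-6]  = -1
B = 4 if C >= 2 else -2  [with C=-1]  = -2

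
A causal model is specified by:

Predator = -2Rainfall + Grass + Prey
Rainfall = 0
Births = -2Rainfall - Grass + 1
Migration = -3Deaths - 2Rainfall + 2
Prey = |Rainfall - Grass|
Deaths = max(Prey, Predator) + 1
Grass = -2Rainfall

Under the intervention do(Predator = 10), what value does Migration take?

-31

The intervention breaks the incoming arrows to Predator: Predator = -2Rainfall + Grass + Prey no longer applies, and Predator = 10.
Grass = -2Rainfall  [with Rainfall=0]  = 0
Prey = |Rainfall - Grass|  [with Rainfall=0, Grass=0]  = 0
Deaths = max(Prey, Predator) + 1  [with Prey=0, Predator=10]  = 11
Migration = -3Deaths - 2Rainfall + 2  [with Deaths=11, Rainfall=0]  = -31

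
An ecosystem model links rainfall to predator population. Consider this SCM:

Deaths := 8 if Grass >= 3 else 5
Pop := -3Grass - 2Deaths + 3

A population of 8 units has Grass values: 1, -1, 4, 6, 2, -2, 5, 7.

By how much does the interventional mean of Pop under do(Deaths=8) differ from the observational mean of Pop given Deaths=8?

8.25

do(Deaths=8) breaks Deaths's dependence on Grass. With Deaths=8 fixed, Pop across the units is -16, -10, -25, -31, -19, -7, -28, -34, mean -21.25.
E[Pop|Deaths=8] averages over only the 4 units with Deaths=8 (Grass = 4, 6, 5, 7): Pop = -25, -31, -28, -34, mean -29.5.
Difference = -21.25 − (-29.5) = 8.25.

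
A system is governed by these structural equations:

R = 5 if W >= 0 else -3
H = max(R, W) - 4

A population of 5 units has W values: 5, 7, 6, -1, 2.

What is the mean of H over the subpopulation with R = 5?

Conditioning on R=5 selects the 4 unit(s) with W ∈ {5, 7, 6, 2}. Their H values: 1, 3, 2, 1. Mean = 1.75.

1.75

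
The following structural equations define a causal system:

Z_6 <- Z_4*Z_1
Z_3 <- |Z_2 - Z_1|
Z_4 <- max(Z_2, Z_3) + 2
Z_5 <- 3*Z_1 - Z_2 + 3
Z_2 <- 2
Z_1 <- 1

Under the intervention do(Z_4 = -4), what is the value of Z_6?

-4

Under do(Z_4=-4), the mechanism Z_4 <- max(Z_2, Z_3) + 2 is discarded; Z_4 is fixed at -4.
Z_6 = Z_4*Z_1  [with Z_4=-4, Z_1=1]  = -4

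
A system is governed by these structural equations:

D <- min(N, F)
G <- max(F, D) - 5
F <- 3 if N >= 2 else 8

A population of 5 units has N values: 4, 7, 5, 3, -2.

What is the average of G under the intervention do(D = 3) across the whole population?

do(D=3) breaks D's dependence on N. With D=3 fixed, G across the units is -2, -2, -2, -2, 3, mean -1.

-1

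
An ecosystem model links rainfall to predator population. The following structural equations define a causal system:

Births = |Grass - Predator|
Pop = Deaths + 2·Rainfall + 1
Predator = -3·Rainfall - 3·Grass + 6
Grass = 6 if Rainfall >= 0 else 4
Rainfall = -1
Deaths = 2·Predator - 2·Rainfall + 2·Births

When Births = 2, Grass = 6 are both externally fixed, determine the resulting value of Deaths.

-12

The joint intervention fixes Births = 2, Grass = 6, removing each variable's own equation.
Predator = -3·Rainfall - 3·Grass + 6  [with Rainfall=-1, Grass=6]  = -9
Deaths = 2·Predator - 2·Rainfall + 2·Births  [with Predator=-9, Rainfall=-1, Births=2]  = -12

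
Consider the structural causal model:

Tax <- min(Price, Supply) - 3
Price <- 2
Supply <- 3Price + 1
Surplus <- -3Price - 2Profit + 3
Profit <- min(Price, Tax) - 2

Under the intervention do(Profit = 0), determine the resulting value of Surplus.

-3

Intervening sets Profit = 0 and removes its equation (Profit <- min(Price, Tax) - 2).
Surplus = -3Price - 2Profit + 3  [with Price=2, Profit=0]  = -3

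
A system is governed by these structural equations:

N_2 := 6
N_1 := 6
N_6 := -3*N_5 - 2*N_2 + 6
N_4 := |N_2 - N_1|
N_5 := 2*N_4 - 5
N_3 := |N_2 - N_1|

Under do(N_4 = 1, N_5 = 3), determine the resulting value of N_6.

The joint intervention fixes N_4 = 1, N_5 = 3, removing each variable's own equation.
N_6 = -3*N_5 - 2*N_2 + 6  [with N_5=3, N_2=6]  = -15

-15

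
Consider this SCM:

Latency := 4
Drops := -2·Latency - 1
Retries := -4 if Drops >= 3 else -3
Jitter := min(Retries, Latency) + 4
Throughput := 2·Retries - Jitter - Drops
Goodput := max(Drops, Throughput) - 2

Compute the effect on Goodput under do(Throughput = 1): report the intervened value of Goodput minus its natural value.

The intervention breaks the incoming arrows to Throughput: Throughput := 2·Retries - Jitter - Drops no longer applies, and Throughput = 1.
Drops = -2·Latency - 1  [with Latency=4]  = -9
Goodput = max(Drops, Throughput) - 2  [with Drops=-9, Throughput=1]  = -1
Without intervention: Drops = -2·Latency - 1  [with Latency=4]  = -9; Retries = -4 if Drops >= 3 else -3  [with Drops=-9]  = -3; Jitter = min(Retries, Latency) + 4  [with Retries=-3, Latency=4]  = 1; Throughput = 2·Retries - Jitter - Drops  [with Retries=-3, Jitter=1, Drops=-9]  = 2; Goodput = max(Drops, Throughput) - 2  [with Drops=-9, Throughput=2]  = 0.
Change = -1 − 0 = -1.

-1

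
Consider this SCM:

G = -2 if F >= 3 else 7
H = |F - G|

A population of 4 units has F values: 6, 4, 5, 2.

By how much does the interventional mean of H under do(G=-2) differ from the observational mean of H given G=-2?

The intervention sets G=-2 in all 4 units regardless of F. Recomputing H per unit gives 8, 6, 7, 4; average 6.25.
E[H|G=-2] averages over only the 3 units with G=-2 (F = 6, 4, 5): H = 8, 6, 7, mean 7.
Difference = 6.25 − 7 = -0.75.

-0.75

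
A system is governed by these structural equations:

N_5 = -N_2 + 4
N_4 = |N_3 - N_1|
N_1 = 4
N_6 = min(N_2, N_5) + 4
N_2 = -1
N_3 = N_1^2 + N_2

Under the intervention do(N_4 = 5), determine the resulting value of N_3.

15

Under do(N_4=5), the mechanism N_4 = |N_3 - N_1| is discarded; N_4 is fixed at 5.
Since N_3 is not a descendant of the intervened variable, it is unaffected.
N_3 = N_1^2 + N_2  [with N_1=4, N_2=-1]  = 15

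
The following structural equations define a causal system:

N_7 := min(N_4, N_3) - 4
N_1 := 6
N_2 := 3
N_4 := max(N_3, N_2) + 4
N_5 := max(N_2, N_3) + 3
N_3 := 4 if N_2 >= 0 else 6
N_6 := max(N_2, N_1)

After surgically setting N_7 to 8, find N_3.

Intervening sets N_7 = 8 and removes its equation (N_7 := min(N_4, N_3) - 4).
N_3 is not downstream of the intervention, so its value is determined by the original equations.
N_3 = 4 if N_2 >= 0 else 6  [with N_2=3]  = 4

4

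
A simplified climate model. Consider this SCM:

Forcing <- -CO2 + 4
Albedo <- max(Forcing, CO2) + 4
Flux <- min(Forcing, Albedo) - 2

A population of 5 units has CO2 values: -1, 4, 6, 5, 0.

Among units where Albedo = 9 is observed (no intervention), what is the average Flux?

Conditioning on Albedo=9 selects the 2 unit(s) with CO2 ∈ {-1, 5}. Their Flux values: 3, -3. Mean = 0.

0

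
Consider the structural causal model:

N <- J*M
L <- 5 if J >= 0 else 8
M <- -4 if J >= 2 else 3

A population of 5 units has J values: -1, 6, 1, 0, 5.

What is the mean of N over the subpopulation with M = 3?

0

E[N|M=3] averages over only the 3 units with M=3 (J = -1, 1, 0): N = -3, 3, 0, mean 0.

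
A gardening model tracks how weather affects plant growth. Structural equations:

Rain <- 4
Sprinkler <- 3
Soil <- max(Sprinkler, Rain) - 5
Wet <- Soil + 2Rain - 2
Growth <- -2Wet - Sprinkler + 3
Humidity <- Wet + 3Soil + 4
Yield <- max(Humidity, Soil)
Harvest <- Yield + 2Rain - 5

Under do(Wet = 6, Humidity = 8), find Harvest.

11

Under do(Wet = 6, Humidity = 8), each intervened variable's structural equation is replaced by its fixed value.
Soil = max(Sprinkler, Rain) - 5  [with Sprinkler=3, Rain=4]  = -1
Yield = max(Humidity, Soil)  [with Humidity=8, Soil=-1]  = 8
Harvest = Yield + 2Rain - 5  [with Yield=8, Rain=4]  = 11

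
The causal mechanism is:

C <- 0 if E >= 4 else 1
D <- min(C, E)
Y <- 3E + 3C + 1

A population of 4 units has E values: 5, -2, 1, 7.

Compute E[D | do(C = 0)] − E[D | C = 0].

-0.5

do(C=0) breaks C's dependence on E. With C=0 fixed, D across the units is 0, -2, 0, 0, mean -0.5.
Observing C=0 restricts to units where C's equation naturally yields 0: E ∈ {5, 7}. In that subpopulation D = 0, 0, mean 0.
Difference = -0.5 − 0 = -0.5.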